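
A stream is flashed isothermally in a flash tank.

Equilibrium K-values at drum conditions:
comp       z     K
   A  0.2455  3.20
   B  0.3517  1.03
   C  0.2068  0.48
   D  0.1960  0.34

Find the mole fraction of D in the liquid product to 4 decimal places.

Material balance + equilibrium reduce to Σ zᵢ(Kᵢ−1)/(1+ψ(Kᵢ−1)) = 0.
Check two-phase: ΣzᵢKᵢ = 1.3138 > 1 and Σzᵢ/Kᵢ = 1.4255 > 1, so g(0) = 0.3138 > 0 and g(1) = -0.4255 < 0.
Iterate (Newton) starting at ψ = 0.5:
  ψ = 0.5000: g = -0.07081, g' = -0.5621 → ψ = 0.3740
  ψ = 0.3740: g = 0.00147, g' = -0.5946 → ψ = 0.3765
Converged at ψ = 0.3765.
Compositions from xᵢ = zᵢ/(1+ψ(Kᵢ−1)), yᵢ = Kᵢxᵢ:
  A: x = 0.1343, y = 0.4297
  B: x = 0.3478, y = 0.3582
  C: x = 0.2571, y = 0.1234
  D: x = 0.2608, y = 0.0887

x_D = 0.2608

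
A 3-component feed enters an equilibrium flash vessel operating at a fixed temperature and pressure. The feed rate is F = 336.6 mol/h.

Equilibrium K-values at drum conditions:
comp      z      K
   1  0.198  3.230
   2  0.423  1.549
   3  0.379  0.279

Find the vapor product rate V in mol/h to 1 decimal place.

V = 152.4 mol/h

Material balance + equilibrium reduce to Σ zᵢ(Kᵢ−1)/(1+ψ(Kᵢ−1)) = 0.
Feasibility: ΣzᵢKᵢ = 1.401, Σzᵢ/Kᵢ = 1.693 — both > 1, two phases present.
Newton–Raphson from ψ = 0.57:
  ψ = 0.570: g = -0.0926, g' = -0.833 → ψ = 0.459
  ψ = 0.459: g = -0.0046, g' = -0.762 → ψ = 0.453
Converged at ψ = 0.453.
Then V = ψ·F = 0.4528·336.6 = 152.4 mol/h and L = F − V = 184.2 mol/h.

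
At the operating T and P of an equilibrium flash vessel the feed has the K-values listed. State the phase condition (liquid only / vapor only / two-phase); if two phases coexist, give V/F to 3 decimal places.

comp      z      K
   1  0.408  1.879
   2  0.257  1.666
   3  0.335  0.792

ΣzᵢKᵢ = 1.460; Σzᵢ/Kᵢ = 0.794.
Since Σzᵢ/Kᵢ < 1 the mixture is above its dew point — single vapor phase.

vapor only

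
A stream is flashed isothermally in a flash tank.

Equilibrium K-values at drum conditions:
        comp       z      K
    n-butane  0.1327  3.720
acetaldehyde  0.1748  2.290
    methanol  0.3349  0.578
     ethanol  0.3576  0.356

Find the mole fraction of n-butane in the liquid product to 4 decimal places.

Material balance + equilibrium reduce to Σ zᵢ(Kᵢ−1)/(1+ψ(Kᵢ−1)) = 0.
Feasibility: ΣzᵢKᵢ = 1.2148, Σzᵢ/Kᵢ = 1.6959 — both > 1, two phases present.
Iterate (Newton) starting at ψ = 0.5:
  ψ = 0.5000: g = -0.22877, g' = -0.7022 → ψ = 0.1742
  ψ = 0.1742: g = 0.01707, g' = -0.9035 → ψ = 0.1931
  ψ = 0.1931: g = 0.00030, g' = -0.8726 → ψ = 0.1935
Converged at ψ = 0.1935.
Compositions from xᵢ = zᵢ/(1+ψ(Kᵢ−1)), yᵢ = Kᵢxᵢ:
  n-butane: x = 0.0869, y = 0.3234
  acetaldehyde: x = 0.1399, y = 0.3203
  methanol: x = 0.3647, y = 0.2108
  ethanol: x = 0.4085, y = 0.1454

x_n-butane = 0.0869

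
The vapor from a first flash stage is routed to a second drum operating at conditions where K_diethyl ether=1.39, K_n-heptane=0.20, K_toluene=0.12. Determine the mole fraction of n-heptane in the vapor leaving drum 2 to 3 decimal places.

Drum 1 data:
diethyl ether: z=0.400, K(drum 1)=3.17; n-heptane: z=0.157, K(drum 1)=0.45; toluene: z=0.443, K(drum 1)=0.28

Drum 1:
Rachford–Rice: g(ψ₁) = Σ zᵢ(Kᵢ−1)/(1+ψ₁(Kᵢ−1)) = 0.
g(0) = ΣzᵢKᵢ − 1 = 0.463 and g(1) = 1 − Σzᵢ/Kᵢ = -1.057, so a root lies in (0, 1).
Newton–Raphson from ψ₁ = 0.43:
  ψ₁ = 0.430: g = -0.1261, g' = -1.067 → ψ₁ = 0.312
  ψ₁ = 0.312: g = 0.0021, g' = -1.121 → ψ₁ = 0.314
Converged at ψ₁ = 0.314.
Drum-1 compositions:
  diethyl ether: x = 0.238, y = 0.754
  n-heptane: x = 0.190, y = 0.085
  toluene: x = 0.572, y = 0.160
Drum-2 feed = drum-1 vapor: z₂ = (0.7544, 0.0854, 0.1602).
Drum 2:
Material balance + equilibrium reduce to Σ zᵢ(Kᵢ−1)/(1+ψ₂(Kᵢ−1)) = 0.
Feasibility: ΣzᵢKᵢ = 1.085, Σzᵢ/Kᵢ = 2.305 — both > 1, two phases present.
Newton iteration, ψ₂⁰ = 0.5:
  ψ₂ = 0.500: g = -0.1195, g' = -0.628 → ψ₂ = 0.310
  ψ₂ = 0.310: g = -0.0222, g' = -0.422 → ψ₂ = 0.257
  ψ₂ = 0.257: g = -0.0009, g' = -0.389 → ψ₂ = 0.255
Converged at ψ₂ = 0.255.
  diethyl ether: x = 0.686, y = 0.954
  n-heptane: x = 0.107, y = 0.021
  toluene: x = 0.207, y = 0.025

y_n-heptane (drum 2) = 0.021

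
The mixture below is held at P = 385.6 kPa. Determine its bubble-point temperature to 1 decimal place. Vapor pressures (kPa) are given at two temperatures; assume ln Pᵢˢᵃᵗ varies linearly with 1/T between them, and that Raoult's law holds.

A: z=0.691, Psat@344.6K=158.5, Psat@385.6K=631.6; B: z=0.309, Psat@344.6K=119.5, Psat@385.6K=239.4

T = 375.8 K

Bubble-point temperature: ΣzᵢPᵢˢᵃᵗ(T) = P. Interpolate ln Pᵢˢᵃᵗ = aᵢ + bᵢ/T.
  T = 344.6 K: ΣzᵢPᵢˢᵃᵗ = 146.45 kPa
  T = 385.6 K: ΣzᵢPᵢˢᵃᵗ = 510.41 kPa
  T = 365.1 K: ΣzᵢPᵢˢᵃᵗ = 280.58 kPa
  T = 375.4 K: ΣzᵢPᵢˢᵃᵗ = 381.40 kPa
  T = 380.5 K: ΣzᵢPᵢˢᵃᵗ = 441.90 kPa
  T = 377.9 K: ΣzᵢPᵢˢᵃᵗ = 410.10 kPa
Interpolating between 375.4 K and 377.9 K gives T ≈ 375.8 K.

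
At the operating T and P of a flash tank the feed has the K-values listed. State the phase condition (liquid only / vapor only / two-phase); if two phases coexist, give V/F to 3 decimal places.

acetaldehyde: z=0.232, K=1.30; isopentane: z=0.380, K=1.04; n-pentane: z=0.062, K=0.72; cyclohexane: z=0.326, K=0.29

liquid only

ΣzᵢKᵢ = 0.836; Σzᵢ/Kᵢ = 1.754.
Since ΣzᵢKᵢ < 1 the mixture is below its bubble point — single liquid phase.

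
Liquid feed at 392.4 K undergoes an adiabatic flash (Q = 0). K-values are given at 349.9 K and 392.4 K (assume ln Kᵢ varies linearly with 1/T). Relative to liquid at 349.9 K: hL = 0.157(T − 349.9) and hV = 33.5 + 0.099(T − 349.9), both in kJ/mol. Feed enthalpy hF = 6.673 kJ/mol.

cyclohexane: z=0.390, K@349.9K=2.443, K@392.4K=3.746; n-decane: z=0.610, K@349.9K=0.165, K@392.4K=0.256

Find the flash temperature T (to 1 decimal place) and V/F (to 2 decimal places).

Adiabatic flash: solve Rachford–Rice at each trial T, then check hF = ψ·hV(T) + (1−ψ)·hL(T).
  T = 349.9 K: K = (2.443, 0.165), RR gives ψ = 0.044, H_out = 1.485 kJ/mol
  T = 392.4 K: K = (3.746, 0.256), RR gives ψ = 0.302, H_out = 16.047 kJ/mol
  T = 371.1 K: K = (3.061, 0.208), RR gives ψ = 0.196, H_out = 9.668 kJ/mol
  T = 360.5 K: K = (2.744, 0.186), RR gives ψ = 0.129, H_out = 5.913 kJ/mol
  T = 365.8 K: K = (2.900, 0.197), RR gives ψ = 0.165, H_out = 7.857 kJ/mol
  T = 363.1 K: K = (2.820, 0.191), RR gives ψ = 0.147, H_out = 6.885 kJ/mol
  T = 361.8 K: K = (2.782, 0.189), RR gives ψ = 0.138, H_out = 6.404 kJ/mol
Linear interpolation between T = 361.8 (H_out = 6.404) and T = 363.1 (H_out = 6.885) on hF = 6.673 gives T ≈ 362.5 K, at which ψ = 0.14.

T = 362.5 K, V/F = 0.14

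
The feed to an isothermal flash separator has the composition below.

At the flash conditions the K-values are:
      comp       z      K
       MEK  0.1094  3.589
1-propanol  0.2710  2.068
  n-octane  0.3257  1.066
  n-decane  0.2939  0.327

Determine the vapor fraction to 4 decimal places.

ψ = 0.5600

Let ψ = V/F and solve Σ zᵢ(Kᵢ−1)/(1+ψ(Kᵢ−1)) = 0.
g(0) = ΣzᵢKᵢ − 1 = 0.3964 and g(1) = 1 − Σzᵢ/Kᵢ = -0.3658, so a root lies in (0, 1).
Iterate (Newton) starting at ψ = 0.69:
  ψ = 0.6900: g = -0.08043, g' = -0.6622 → ψ = 0.5685
  ψ = 0.5685: g = -0.00500, g' = -0.5902 → ψ = 0.5601
  ψ = 0.5601: g = -0.00001, g' = -0.5874 → ψ = 0.5600
Converged at ψ = 0.5600.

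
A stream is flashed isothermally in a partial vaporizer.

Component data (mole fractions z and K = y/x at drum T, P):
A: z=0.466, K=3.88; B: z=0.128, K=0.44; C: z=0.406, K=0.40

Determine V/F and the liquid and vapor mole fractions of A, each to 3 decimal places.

V/F = 0.604, x_A = 0.170, y_A = 0.660

Rachford–Rice: g(V/F) = Σ zᵢ(Kᵢ−1)/(1+V/F(Kᵢ−1)) = 0.
Feasibility: ΣzᵢKᵢ = 2.027, Σzᵢ/Kᵢ = 1.426 — both > 1, two phases present.
Newton–Raphson from V/F = 0.5:
  V/F = 0.500: g = 0.1025, g' = -1.025 → V/F = 0.600
  V/F = 0.600: g = 0.0034, g' = -0.967 → V/F = 0.604
Converged at V/F = 0.604.
Compositions from xᵢ = zᵢ/(1+V/F(Kᵢ−1)), yᵢ = Kᵢxᵢ:
  A: x = 0.170, y = 0.660
  B: x = 0.193, y = 0.085
  C: x = 0.636, y = 0.255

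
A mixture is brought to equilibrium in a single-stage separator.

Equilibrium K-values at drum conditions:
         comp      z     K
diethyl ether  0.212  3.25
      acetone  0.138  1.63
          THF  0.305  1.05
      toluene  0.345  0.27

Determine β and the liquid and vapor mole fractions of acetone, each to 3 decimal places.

Let β = V/F and solve Σ zᵢ(Kᵢ−1)/(1+β(Kᵢ−1)) = 0.
Feasibility: ΣzᵢKᵢ = 1.327, Σzᵢ/Kᵢ = 1.718 — both > 1, two phases present.
Newton iteration, β⁰ = 0.5:
  β = 0.500: g = -0.0912, g' = -0.726 → β = 0.374
  β = 0.374: g = -0.0024, g' = -0.701 → β = 0.371
Converged at β = 0.371.
Compositions from xᵢ = zᵢ/(1+β(Kᵢ−1)), yᵢ = Kᵢxᵢ:
  diethyl ether: x = 0.116, y = 0.376
  acetone: x = 0.112, y = 0.182
  THF: x = 0.299, y = 0.314
  toluene: x = 0.473, y = 0.128

β = 0.371, x_acetone = 0.112, y_acetone = 0.182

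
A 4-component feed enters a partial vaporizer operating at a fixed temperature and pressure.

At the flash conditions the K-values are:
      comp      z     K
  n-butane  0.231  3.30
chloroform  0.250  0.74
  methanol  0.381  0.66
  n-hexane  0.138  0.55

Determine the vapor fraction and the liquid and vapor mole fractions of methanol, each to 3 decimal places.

Material balance + equilibrium reduce to Σ zᵢ(Kᵢ−1)/(1+ψ(Kᵢ−1)) = 0.
g(0) = ΣzᵢKᵢ − 1 = 0.275 and g(1) = 1 − Σzᵢ/Kᵢ = -0.236, so a root lies in (0, 1).
Newton iteration, ψ⁰ = 0.37:
  ψ = 0.370: g = -0.0076, g' = -0.475 → ψ = 0.354
Converged at ψ = 0.354.
Compositions from xᵢ = zᵢ/(1+ψ(Kᵢ−1)), yᵢ = Kᵢxᵢ:
  n-butane: x = 0.127, y = 0.420
  chloroform: x = 0.275, y = 0.204
  methanol: x = 0.433, y = 0.286
  n-hexane: x = 0.164, y = 0.090

ψ = 0.354, x_methanol = 0.433, y_methanol = 0.286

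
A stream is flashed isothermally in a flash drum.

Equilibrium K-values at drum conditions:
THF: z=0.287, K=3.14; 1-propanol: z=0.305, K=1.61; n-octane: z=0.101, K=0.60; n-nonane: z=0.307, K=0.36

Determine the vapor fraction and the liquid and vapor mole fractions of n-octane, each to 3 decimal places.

Rachford–Rice: g(ψ) = Σ zᵢ(Kᵢ−1)/(1+ψ(Kᵢ−1)) = 0.
Feasibility: ΣzᵢKᵢ = 1.563, Σzᵢ/Kᵢ = 1.302 — both > 1, two phases present.
Newton iteration, ψ⁰ = 0.53:
  ψ = 0.530: g = 0.0798, g' = -0.667 → ψ = 0.650
  ψ = 0.650: g = -0.0006, g' = -0.686 → ψ = 0.649
Converged at ψ = 0.649.
Compositions from xᵢ = zᵢ/(1+ψ(Kᵢ−1)), yᵢ = Kᵢxᵢ:
  THF: x = 0.120, y = 0.377
  1-propanol: x = 0.219, y = 0.352
  n-octane: x = 0.136, y = 0.082
  n-nonane: x = 0.525, y = 0.189

ψ = 0.649, x_n-octane = 0.136, y_n-octane = 0.082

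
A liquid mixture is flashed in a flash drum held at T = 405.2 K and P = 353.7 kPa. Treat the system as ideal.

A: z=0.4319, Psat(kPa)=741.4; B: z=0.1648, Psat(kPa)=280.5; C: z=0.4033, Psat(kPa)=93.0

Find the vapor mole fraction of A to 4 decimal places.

y_A = 0.7384

Raoult's law: Kᵢ = Pᵢˢᵃᵗ/P = Pᵢˢᵃᵗ/353.7.
  K_A = 741.4/353.7 = 2.096127, K_B = 280.5/353.7 = 0.793045, K_C = 93.0/353.7 = 0.262935
Rachford–Rice: g(β) = Σ zᵢ(Kᵢ−1)/(1+β(Kᵢ−1)) = 0.
Feasibility: ΣzᵢKᵢ = 1.1421, Σzᵢ/Kᵢ = 1.9477 — both > 1, two phases present.
Newton iteration, β⁰ = 0.5:
  β = 0.5000: g = -0.20297, g' = -0.7748 → β = 0.2380
  β = 0.2380: g = -0.02092, g' = -0.6565 → β = 0.2062
Converged at β = 0.2062.
Compositions from xᵢ = zᵢ/(1+β(Kᵢ−1)), yᵢ = Kᵢxᵢ:
  A: x = 0.3523, y = 0.7384
  B: x = 0.1721, y = 0.1365
  C: x = 0.4756, y = 0.1250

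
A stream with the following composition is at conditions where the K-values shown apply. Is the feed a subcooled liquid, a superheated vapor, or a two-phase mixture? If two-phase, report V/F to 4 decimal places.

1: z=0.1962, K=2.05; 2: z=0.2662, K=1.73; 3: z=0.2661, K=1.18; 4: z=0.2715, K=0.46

two-phase, V/F = 0.8483

ΣzᵢKᵢ = 1.3016; Σzᵢ/Kᵢ = 1.0653.
Both exceed 1, so a two-phase solution exists.
Newton–Raphson from ψ = 0.62:
  ψ = 0.6200: g = 0.08125, g' = -0.3325 → ψ = 0.8644
  ψ = 0.8644: g = -0.00635, g' = -0.3977 → ψ = 0.8484
  ψ = 0.8484: g = -0.00006, g' = -0.3907 → ψ = 0.8483
Converged at ψ = 0.8483.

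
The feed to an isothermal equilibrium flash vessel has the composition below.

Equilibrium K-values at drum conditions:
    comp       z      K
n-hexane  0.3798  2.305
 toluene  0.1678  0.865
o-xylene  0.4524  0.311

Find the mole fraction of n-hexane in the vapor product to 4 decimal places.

Rachford–Rice: g(V/F) = Σ zᵢ(Kᵢ−1)/(1+V/F(Kᵢ−1)) = 0.
g(0) = ΣzᵢKᵢ − 1 = 0.1613 and g(1) = 1 − Σzᵢ/Kᵢ = -0.8134, so a root lies in (0, 1).
Newton iteration, V/F⁰ = 0.5:
  V/F = 0.5000: g = -0.19988, g' = -0.7402 → V/F = 0.2300
  V/F = 0.2300: g = -0.01254, g' = -0.6892 → V/F = 0.2118
Converged at V/F = 0.2118.
Compositions from xᵢ = zᵢ/(1+V/F(Kᵢ−1)), yᵢ = Kᵢxᵢ:
  n-hexane: x = 0.2975, y = 0.6858
  toluene: x = 0.1727, y = 0.1494
  o-xylene: x = 0.5297, y = 0.1647

y_n-hexane = 0.6858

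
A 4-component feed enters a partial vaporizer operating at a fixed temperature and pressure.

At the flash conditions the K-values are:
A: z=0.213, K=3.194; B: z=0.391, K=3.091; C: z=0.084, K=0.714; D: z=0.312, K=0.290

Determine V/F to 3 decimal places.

Material balance + equilibrium reduce to Σ zᵢ(Kᵢ−1)/(1+V/F(Kᵢ−1)) = 0.
g(0) = ΣzᵢKᵢ − 1 = 1.039 and g(1) = 1 − Σzᵢ/Kᵢ = -0.387, so a root lies in (0, 1).
Newton–Raphson from V/F = 0.5:
  V/F = 0.500: g = 0.2511, g' = -1.029 → V/F = 0.744
  V/F = 0.744: g = -0.0026, g' = -1.127 → V/F = 0.742
Converged at V/F = 0.742.

V/F = 0.742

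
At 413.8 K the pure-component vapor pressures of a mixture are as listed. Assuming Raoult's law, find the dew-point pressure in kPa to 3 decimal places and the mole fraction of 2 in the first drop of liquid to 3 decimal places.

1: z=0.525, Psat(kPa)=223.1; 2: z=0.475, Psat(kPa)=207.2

At the dew point ψ → 1, so Σzᵢ/Kᵢ = 1 with Kᵢ = Pᵢˢᵃᵗ/P ⇒ 1/P = Σzᵢ/Pᵢˢᵃᵗ.
1/P = 0.525/223.1 + 0.475/207.2 = 0.004646 ⇒ P = 215.254 kPa
xᵢ = zᵢP/Pᵢˢᵃᵗ ⇒ x_2 = 0.475·215.254/207.2 = 0.493

Pdew = 215.254 kPa, x_2 = 0.493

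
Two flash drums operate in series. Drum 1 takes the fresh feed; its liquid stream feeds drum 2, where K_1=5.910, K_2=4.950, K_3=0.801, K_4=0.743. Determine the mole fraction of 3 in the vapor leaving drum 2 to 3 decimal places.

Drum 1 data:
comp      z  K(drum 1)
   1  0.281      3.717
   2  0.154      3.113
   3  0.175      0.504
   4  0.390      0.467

Drum 1:
Rachford–Rice: g(ψ₁) = Σ zᵢ(Kᵢ−1)/(1+ψ₁(Kᵢ−1)) = 0.
Check two-phase: ΣzᵢKᵢ = 1.794 > 1 and Σzᵢ/Kᵢ = 1.307 > 1, so g(0) = 0.794 > 0 and g(1) = -0.307 < 0.
Newton iteration, ψ₁⁰ = 0.43:
  ψ₁ = 0.430: g = 0.1426, g' = -0.886 → ψ₁ = 0.591
  ψ₁ = 0.591: g = 0.0115, g' = -0.764 → ψ₁ = 0.606
Converged at ψ₁ = 0.606.
Drum-1 compositions:
  1: x = 0.106, y = 0.395
  2: x = 0.068, y = 0.210
  3: x = 0.250, y = 0.126
  4: x = 0.576, y = 0.269
Drum-2 feed = drum-1 liquid: z₂ = (0.1062, 0.0675, 0.2502, 0.5761).
Drum 2:
Iterate (Newton) starting at ψ₂ = 0.32:
  ψ₂ = 0.320: g = 0.1061, g' = -0.649 → ψ₂ = 0.483
  ψ₂ = 0.483: g = 0.0221, g' = -0.411 → ψ₂ = 0.537
  ψ₂ = 0.537: g = 0.0013, g' = -0.365 → ψ₂ = 0.541
Converged at ψ₂ = 0.541.
  1: x = 0.029, y = 0.172
  2: x = 0.022, y = 0.107
  3: x = 0.280, y = 0.225
  4: x = 0.669, y = 0.497

y_3 (drum 2) = 0.225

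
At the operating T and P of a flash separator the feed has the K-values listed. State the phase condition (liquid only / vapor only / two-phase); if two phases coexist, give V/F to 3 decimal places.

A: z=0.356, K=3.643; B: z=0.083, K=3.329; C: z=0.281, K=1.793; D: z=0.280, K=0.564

ΣzᵢKᵢ = 2.235; Σzᵢ/Kᵢ = 0.776.
Since Σzᵢ/Kᵢ < 1 the mixture is above its dew point — single vapor phase.

vapor only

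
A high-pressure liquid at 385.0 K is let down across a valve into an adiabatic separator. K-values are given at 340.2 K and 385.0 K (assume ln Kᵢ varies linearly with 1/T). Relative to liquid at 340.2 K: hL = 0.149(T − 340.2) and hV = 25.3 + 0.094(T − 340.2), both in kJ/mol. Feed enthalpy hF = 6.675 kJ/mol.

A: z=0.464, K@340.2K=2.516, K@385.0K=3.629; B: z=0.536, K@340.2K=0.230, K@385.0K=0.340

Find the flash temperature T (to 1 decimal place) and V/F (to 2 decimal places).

Adiabatic flash: solve Rachford–Rice at each trial T, then check hF = ψ·hV(T) + (1−ψ)·hL(T).
  T = 340.2 K: K = (2.516, 0.230), RR gives ψ = 0.249, H_out = 6.301 kJ/mol
  T = 385.0 K: K = (3.629, 0.340), RR gives ψ = 0.499, H_out = 18.074 kJ/mol
  T = 362.6 K: K = (3.056, 0.283), RR gives ψ = 0.386, H_out = 12.639 kJ/mol
  T = 351.4 K: K = (2.782, 0.256), RR gives ψ = 0.323, H_out = 9.636 kJ/mol
  T = 345.8 K: K = (2.648, 0.243), RR gives ψ = 0.288, H_out = 8.020 kJ/mol
  T = 343.0 K: K = (2.581, 0.236), RR gives ψ = 0.269, H_out = 7.174 kJ/mol
  T = 341.6 K: K = (2.549, 0.233), RR gives ψ = 0.259, H_out = 6.741 kJ/mol
Linear interpolation between T = 340.2 (H_out = 6.301) and T = 341.6 (H_out = 6.741) on hF = 6.675 gives T ≈ 341.4 K, at which ψ = 0.26.

T = 341.4 K, V/F = 0.26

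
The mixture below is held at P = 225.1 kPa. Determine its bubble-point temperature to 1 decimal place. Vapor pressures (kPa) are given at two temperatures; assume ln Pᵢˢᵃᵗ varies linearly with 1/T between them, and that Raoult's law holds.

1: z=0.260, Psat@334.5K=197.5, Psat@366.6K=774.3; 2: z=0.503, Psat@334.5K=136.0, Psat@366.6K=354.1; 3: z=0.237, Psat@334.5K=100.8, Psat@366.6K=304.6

Bubble-point temperature: ΣzᵢPᵢˢᵃᵗ(T) = P. Interpolate ln Pᵢˢᵃᵗ = aᵢ + bᵢ/T.
  T = 334.5 K: ΣzᵢPᵢˢᵃᵗ = 143.65 kPa
  T = 366.6 K: ΣzᵢPᵢˢᵃᵗ = 451.62 kPa
  T = 350.6 K: ΣzᵢPᵢˢᵃᵗ = 260.79 kPa
  T = 342.6 K: ΣzᵢPᵢˢᵃᵗ = 195.04 kPa
  T = 346.6 K: ΣzᵢPᵢˢᵃᵗ = 225.84 kPa
  T = 344.6 K: ΣzᵢPᵢˢᵃᵗ = 209.95 kPa
Interpolating between 344.6 K and 346.6 K gives T ≈ 346.5 K.

T = 346.5 K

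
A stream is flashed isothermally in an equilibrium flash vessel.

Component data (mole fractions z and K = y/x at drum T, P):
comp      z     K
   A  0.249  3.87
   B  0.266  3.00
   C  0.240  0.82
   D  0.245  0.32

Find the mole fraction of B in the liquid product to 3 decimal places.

Material balance + equilibrium reduce to Σ zᵢ(Kᵢ−1)/(1+ψ(Kᵢ−1)) = 0.
g(0) = ΣzᵢKᵢ − 1 = 1.037 and g(1) = 1 − Σzᵢ/Kᵢ = -0.211, so a root lies in (0, 1).
Newton–Raphson from ψ = 0.42:
  ψ = 0.420: g = 0.3332, g' = -0.967 → ψ = 0.765
  ψ = 0.765: g = 0.0369, g' = -0.869 → ψ = 0.807
  ψ = 0.807: g = -0.0008, g' = -0.909 → ψ = 0.806
Converged at ψ = 0.806.
Compositions from xᵢ = zᵢ/(1+ψ(Kᵢ−1)), yᵢ = Kᵢxᵢ:
  A: x = 0.075, y = 0.291
  B: x = 0.102, y = 0.305
  C: x = 0.281, y = 0.230
  D: x = 0.542, y = 0.174

x_B = 0.102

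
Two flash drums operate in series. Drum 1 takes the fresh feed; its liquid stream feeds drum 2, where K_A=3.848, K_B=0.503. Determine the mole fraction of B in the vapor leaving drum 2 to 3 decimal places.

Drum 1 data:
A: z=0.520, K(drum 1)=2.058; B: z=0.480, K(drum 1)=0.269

y_B (drum 2) = 0.428

Drum 1:
Let ψ₁ = V/F and solve Σ zᵢ(Kᵢ−1)/(1+ψ₁(Kᵢ−1)) = 0.
g(0) = ΣzᵢKᵢ − 1 = 0.199 and g(1) = 1 − Σzᵢ/Kᵢ = -1.037, so a root lies in (0, 1).
Binary case is linear: z₁(K₁−1)(1+ψ₁(K₂−1)) + z₂(K₂−1)(1+ψ₁(K₁−1)) = 0
⇒ ψ₁ = [z₁(K₁−1)+z₂(K₂−1)] / [−(K₁−1)(K₂−1)] = 0.1993/0.7734 = 0.258
Drum-1 compositions:
  A: x = 0.409, y = 0.841
  B: x = 0.591, y = 0.159
Drum-2 feed = drum-1 liquid: z₂ = (0.4086, 0.5914).
Drum 2:
Rachford–Rice: g(ψ₂) = Σ zᵢ(Kᵢ−1)/(1+ψ₂(Kᵢ−1)) = 0.
Feasibility: ΣzᵢKᵢ = 1.870, Σzᵢ/Kᵢ = 1.282 — both > 1, two phases present.
Newton iteration, ψ₂⁰ = 0.34:
  ψ₂ = 0.340: g = 0.2375, g' = -1.067 → ψ₂ = 0.563
  ψ₂ = 0.563: g = 0.0392, g' = -0.771 → ψ₂ = 0.613
  ψ₂ = 0.613: g = 0.0008, g' = -0.742 → ψ₂ = 0.614
Converged at ψ₂ = 0.614.
  A: x = 0.149, y = 0.572
  B: x = 0.851, y = 0.428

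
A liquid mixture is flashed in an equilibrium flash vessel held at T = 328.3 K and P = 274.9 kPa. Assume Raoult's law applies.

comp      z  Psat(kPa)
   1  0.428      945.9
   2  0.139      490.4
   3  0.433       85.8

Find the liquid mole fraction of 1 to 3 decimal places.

x_1 = 0.175

Raoult's law: Kᵢ = Pᵢˢᵃᵗ/P = Pᵢˢᵃᵗ/274.9.
  K_1 = 945.9/274.9 = 3.44089, K_2 = 490.4/274.9 = 1.78392, K_3 = 85.8/274.9 = 0.31211
Material balance + equilibrium reduce to Σ zᵢ(Kᵢ−1)/(1+ψ(Kᵢ−1)) = 0.
Feasibility: ΣzᵢKᵢ = 1.856, Σzᵢ/Kᵢ = 1.590 — both > 1, two phases present.
Iterate (Newton) starting at ψ = 0.34:
  ψ = 0.340: g = 0.2682, g' = -1.164 → ψ = 0.570
  ψ = 0.570: g = 0.0218, g' = -1.041 → ψ = 0.591
Converged at ψ = 0.591.
Compositions from xᵢ = zᵢ/(1+ψ(Kᵢ−1)), yᵢ = Kᵢxᵢ:
  1: x = 0.175, y = 0.603
  2: x = 0.095, y = 0.169
  3: x = 0.730, y = 0.228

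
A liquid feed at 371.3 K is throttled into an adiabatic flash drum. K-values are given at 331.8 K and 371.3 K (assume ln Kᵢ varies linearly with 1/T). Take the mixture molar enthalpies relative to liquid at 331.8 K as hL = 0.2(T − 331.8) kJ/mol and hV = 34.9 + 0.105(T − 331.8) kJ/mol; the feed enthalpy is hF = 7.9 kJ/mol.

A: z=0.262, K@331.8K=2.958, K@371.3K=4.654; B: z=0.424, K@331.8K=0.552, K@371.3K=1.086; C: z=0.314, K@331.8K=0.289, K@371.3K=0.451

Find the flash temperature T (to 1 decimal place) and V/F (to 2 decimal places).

Adiabatic flash: solve Rachford–Rice at each trial T, then check hF = ψ·hV(T) + (1−ψ)·hL(T).
  T = 331.8 K: K = (2.958, 0.552, 0.289), RR gives ψ = 0.090, H_out = 3.130 kJ/mol
  T = 371.3 K: K = (4.654, 1.086, 0.451), RR gives ψ = 0.745, H_out = 31.092 kJ/mol
  T = 351.6 K: K = (3.760, 0.790, 0.366), RR gives ψ = 0.371, H_out = 16.219 kJ/mol
  T = 341.7 K: K = (3.347, 0.664, 0.326), RR gives ψ = 0.224, H_out = 9.572 kJ/mol
  T = 336.8 K: K = (3.151, 0.607, 0.308), RR gives ψ = 0.157, H_out = 6.390 kJ/mol
  T = 339.2 K: K = (3.246, 0.634, 0.317), RR gives ψ = 0.189, H_out = 7.946 kJ/mol
Linear interpolation between T = 336.8 (H_out = 6.390) and T = 339.2 (H_out = 7.946) on hF = 7.9 gives T ≈ 339.1 K, at which ψ = 0.19.

T = 339.1 K, V/F = 0.19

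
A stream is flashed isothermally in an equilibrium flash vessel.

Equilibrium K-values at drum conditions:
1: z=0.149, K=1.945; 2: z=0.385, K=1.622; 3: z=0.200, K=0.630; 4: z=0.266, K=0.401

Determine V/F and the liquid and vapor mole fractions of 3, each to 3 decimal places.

Iterate (Newton) starting at V/F = 0.6:
  V/F = 0.600: g = -0.0796, g' = -0.411 → V/F = 0.406
  V/F = 0.406: g = -0.0048, g' = -0.369 → V/F = 0.393
Converged at V/F = 0.393.
Compositions from xᵢ = zᵢ/(1+V/F(Kᵢ−1)), yᵢ = Kᵢxᵢ:
  1: x = 0.109, y = 0.211
  2: x = 0.309, y = 0.502
  3: x = 0.234, y = 0.147
  4: x = 0.348, y = 0.140

V/F = 0.393, x_3 = 0.234, y_3 = 0.147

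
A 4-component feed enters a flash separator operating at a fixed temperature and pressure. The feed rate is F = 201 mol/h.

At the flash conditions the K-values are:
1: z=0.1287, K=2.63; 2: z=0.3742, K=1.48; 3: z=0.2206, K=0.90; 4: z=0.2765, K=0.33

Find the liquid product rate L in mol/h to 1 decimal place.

L = 119.8 mol/h

Material balance + equilibrium reduce to Σ zᵢ(Kᵢ−1)/(1+ψ(Kᵢ−1)) = 0.
Feasibility: ΣzᵢKᵢ = 1.1821, Σzᵢ/Kᵢ = 1.3848 — both > 1, two phases present.
Iterate (Newton) starting at ψ = 0.5:
  ψ = 0.5000: g = -0.04137, g' = -0.4430 → ψ = 0.4066
  ψ = 0.4066: g = -0.00117, g' = -0.4209 → ψ = 0.4038
Converged at ψ = 0.4038.
Then V = ψ·F = 0.4038·201 = 81.2 mol/h and L = F − V = 119.8 mol/h.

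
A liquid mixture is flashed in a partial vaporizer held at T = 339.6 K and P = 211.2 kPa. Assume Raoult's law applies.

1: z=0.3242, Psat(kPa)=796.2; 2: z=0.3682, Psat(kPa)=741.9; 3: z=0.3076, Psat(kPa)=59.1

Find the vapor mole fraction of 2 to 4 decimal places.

Raoult's law: Kᵢ = Pᵢˢᵃᵗ/P = Pᵢˢᵃᵗ/211.2.
  K_1 = 796.2/211.2 = 3.769886, K_2 = 741.9/211.2 = 3.512784, K_3 = 59.1/211.2 = 0.279830
Newton–Raphson from β = 0.33:
  β = 0.3300: g = 0.68437, g' = -1.6482 → β = 0.7452
  β = 0.7452: g = 0.13703, g' = -1.2898 → β = 0.8514
  β = 0.8514: g = -0.01061, g' = -1.5226 → β = 0.8445
  β = 0.8445: g = -0.00008, g' = -1.5007 → β = 0.8444
Converged at β = 0.8444.
Compositions from xᵢ = zᵢ/(1+β(Kᵢ−1)), yᵢ = Kᵢxᵢ:
  1: x = 0.0971, y = 0.3660
  2: x = 0.1179, y = 0.4143
  3: x = 0.7850, y = 0.2197

y_2 = 0.4143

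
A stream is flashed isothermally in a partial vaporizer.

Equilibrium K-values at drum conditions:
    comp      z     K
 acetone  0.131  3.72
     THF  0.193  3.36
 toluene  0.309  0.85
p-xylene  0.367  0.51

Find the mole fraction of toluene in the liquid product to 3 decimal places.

x_toluene = 0.342

Let ψ = V/F and solve Σ zᵢ(Kᵢ−1)/(1+ψ(Kᵢ−1)) = 0.
g(0) = ΣzᵢKᵢ − 1 = 0.586 and g(1) = 1 − Σzᵢ/Kᵢ = -0.176, so a root lies in (0, 1).
Newton–Raphson from ψ = 0.59:
  ψ = 0.590: g = 0.0234, g' = -0.513 → ψ = 0.636
Converged at ψ = 0.636.
Compositions from xᵢ = zᵢ/(1+ψ(Kᵢ−1)), yᵢ = Kᵢxᵢ:
  acetone: x = 0.048, y = 0.178
  THF: x = 0.077, y = 0.259
  toluene: x = 0.342, y = 0.290
  p-xylene: x = 0.533, y = 0.272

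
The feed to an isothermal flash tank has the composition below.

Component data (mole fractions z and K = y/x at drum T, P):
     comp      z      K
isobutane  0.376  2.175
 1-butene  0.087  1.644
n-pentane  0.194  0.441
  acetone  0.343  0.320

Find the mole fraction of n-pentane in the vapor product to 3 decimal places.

Let ψ = V/F and solve Σ zᵢ(Kᵢ−1)/(1+ψ(Kᵢ−1)) = 0.
g(0) = ΣzᵢKᵢ − 1 = 0.156 and g(1) = 1 − Σzᵢ/Kᵢ = -0.738, so a root lies in (0, 1).
Newton iteration, ψ⁰ = 0.66:
  ψ = 0.660: g = -0.3068, g' = -0.857 → ψ = 0.302
  ψ = 0.302: g = -0.0509, g' = -0.647 → ψ = 0.223
Converged at ψ = 0.223.
Compositions from xᵢ = zᵢ/(1+ψ(Kᵢ−1)), yᵢ = Kᵢxᵢ:
  isobutane: x = 0.298, y = 0.648
  1-butene: x = 0.076, y = 0.125
  n-pentane: x = 0.222, y = 0.098
  acetone: x = 0.404, y = 0.129

y_n-pentane = 0.098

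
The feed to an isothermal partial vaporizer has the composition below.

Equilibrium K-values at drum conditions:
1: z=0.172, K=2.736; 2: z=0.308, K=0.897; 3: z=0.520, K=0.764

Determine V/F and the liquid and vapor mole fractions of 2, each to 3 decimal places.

V/F = 0.436, x_2 = 0.322, y_2 = 0.289

Material balance + equilibrium reduce to Σ zᵢ(Kᵢ−1)/(1+V/F(Kᵢ−1)) = 0.
g(0) = ΣzᵢKᵢ − 1 = 0.144 and g(1) = 1 − Σzᵢ/Kᵢ = -0.087, so a root lies in (0, 1).
Newton–Raphson from V/F = 0.62:
  V/F = 0.620: g = -0.0338, g' = -0.164 → V/F = 0.413
  V/F = 0.413: g = 0.0047, g' = -0.215 → V/F = 0.435
  V/F = 0.435: g = 0.0001, g' = -0.208 → V/F = 0.436
Converged at V/F = 0.436.
Compositions from xᵢ = zᵢ/(1+V/F(Kᵢ−1)), yᵢ = Kᵢxᵢ:
  1: x = 0.098, y = 0.268
  2: x = 0.322, y = 0.289
  3: x = 0.580, y = 0.443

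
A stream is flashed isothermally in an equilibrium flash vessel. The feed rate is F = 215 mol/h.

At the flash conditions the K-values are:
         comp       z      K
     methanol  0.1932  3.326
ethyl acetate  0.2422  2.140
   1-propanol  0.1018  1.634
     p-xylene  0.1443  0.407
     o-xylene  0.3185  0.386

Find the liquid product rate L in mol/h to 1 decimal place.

Rachford–Rice: g(ψ) = Σ zᵢ(Kᵢ−1)/(1+ψ(Kᵢ−1)) = 0.
Feasibility: ΣzᵢKᵢ = 1.5089, Σzᵢ/Kᵢ = 1.4132 — both > 1, two phases present.
Newton iteration, ψ⁰ = 0.5:
  ψ = 0.5000: g = 0.02880, g' = -0.7273 → ψ = 0.5396
Converged at ψ = 0.5396.
Then V = ψ·F = 0.5396·215 = 116.0 mol/h and L = F − V = 99.0 mol/h.

L = 99.0 mol/h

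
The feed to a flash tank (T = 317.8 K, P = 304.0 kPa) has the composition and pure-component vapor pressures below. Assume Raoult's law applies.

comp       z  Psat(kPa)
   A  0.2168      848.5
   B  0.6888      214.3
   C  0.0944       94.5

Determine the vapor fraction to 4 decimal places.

Raoult's law: Kᵢ = Pᵢˢᵃᵗ/P = Pᵢˢᵃᵗ/304.0.
  K_A = 848.5/304.0 = 2.791118, K_B = 214.3/304.0 = 0.704934, K_C = 94.5/304.0 = 0.310855
Rachford–Rice: g(ψ) = Σ zᵢ(Kᵢ−1)/(1+ψ(Kᵢ−1)) = 0.
Check two-phase: ΣzᵢKᵢ = 1.1200 > 1 and Σzᵢ/Kᵢ = 1.3585 > 1, so g(0) = 0.1200 > 0 and g(1) = -0.3585 < 0.
Iterate (Newton) starting at ψ = 0.48:
  ψ = 0.4800: g = -0.12519, g' = -0.3826 → ψ = 0.1528
  ψ = 0.1528: g = 0.01933, g' = -0.5505 → ψ = 0.1879
  ψ = 0.1879: g = 0.00063, g' = -0.5157 → ψ = 0.1891
Converged at ψ = 0.1891.

ψ = 0.1891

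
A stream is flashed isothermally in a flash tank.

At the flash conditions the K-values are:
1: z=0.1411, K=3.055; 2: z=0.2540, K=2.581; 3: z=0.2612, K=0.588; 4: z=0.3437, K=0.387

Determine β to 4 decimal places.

Newton iteration, β⁰ = 0.53:
  β = 0.5300: g = -0.09247, g' = -0.6804 → β = 0.3941
  β = 0.3941: g = 0.00136, g' = -0.7106 → β = 0.3960
Converged at β = 0.3960.

β = 0.3960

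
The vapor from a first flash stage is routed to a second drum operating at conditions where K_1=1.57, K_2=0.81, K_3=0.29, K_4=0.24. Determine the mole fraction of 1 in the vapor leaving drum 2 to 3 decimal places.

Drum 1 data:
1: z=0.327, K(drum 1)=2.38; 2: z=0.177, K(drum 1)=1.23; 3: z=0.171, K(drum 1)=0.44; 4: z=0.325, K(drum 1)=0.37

y_1 (drum 2) = 0.744

Drum 1:
Material balance + equilibrium reduce to Σ zᵢ(Kᵢ−1)/(1+ψ₁(Kᵢ−1)) = 0.
Check two-phase: ΣzᵢKᵢ = 1.191 > 1 and Σzᵢ/Kᵢ = 1.548 > 1, so g(0) = 0.191 > 0 and g(1) = -0.548 < 0.
Newton–Raphson from ψ₁ = 0.5:
  ψ₁ = 0.500: g = -0.1284, g' = -0.604 → ψ₁ = 0.287
  ψ₁ = 0.287: g = -0.0029, g' = -0.596 → ψ₁ = 0.283
Converged at ψ₁ = 0.283.
Drum-1 compositions:
  1: x = 0.235, y = 0.560
  2: x = 0.166, y = 0.204
  3: x = 0.203, y = 0.089
  4: x = 0.395, y = 0.146
Drum-2 feed = drum-1 vapor: z₂ = (0.5599, 0.2044, 0.0894, 0.1463).
Drum 2:
Let ψ₂ = V/F and solve Σ zᵢ(Kᵢ−1)/(1+ψ₂(Kᵢ−1)) = 0.
Feasibility: ΣzᵢKᵢ = 1.106, Σzᵢ/Kᵢ = 1.527 — both > 1, two phases present.
Iterate (Newton) starting at ψ₂ = 0.4:
  ψ₂ = 0.400: g = -0.0305, g' = -0.392 → ψ₂ = 0.322
  ψ₂ = 0.322: g = -0.0012, g' = -0.362 → ψ₂ = 0.319
Converged at ψ₂ = 0.319.
  1: x = 0.474, y = 0.744
  2: x = 0.218, y = 0.176
  3: x = 0.116, y = 0.034
  4: x = 0.193, y = 0.046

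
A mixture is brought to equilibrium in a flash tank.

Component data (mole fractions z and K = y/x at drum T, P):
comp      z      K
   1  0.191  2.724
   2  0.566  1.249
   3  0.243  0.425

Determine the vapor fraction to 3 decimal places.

Let ψ = V/F and solve Σ zᵢ(Kᵢ−1)/(1+ψ(Kᵢ−1)) = 0.
Check two-phase: ΣzᵢKᵢ = 1.330 > 1 and Σzᵢ/Kᵢ = 1.095 > 1, so g(0) = 0.330 > 0 and g(1) = -0.095 < 0.
Newton–Raphson from ψ = 0.5:
  ψ = 0.500: g = 0.1061, g' = -0.350 → ψ = 0.803
  ψ = 0.803: g = -0.0041, g' = -0.402 → ψ = 0.793
Converged at ψ = 0.793.

ψ = 0.793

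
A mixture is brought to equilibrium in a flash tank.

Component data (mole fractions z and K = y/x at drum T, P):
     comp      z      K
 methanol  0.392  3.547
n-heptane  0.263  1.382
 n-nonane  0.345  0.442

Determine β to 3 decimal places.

β = 0.887

Material balance + equilibrium reduce to Σ zᵢ(Kᵢ−1)/(1+β(Kᵢ−1)) = 0.
Feasibility: ΣzᵢKᵢ = 1.906, Σzᵢ/Kᵢ = 1.081 — both > 1, two phases present.
Newton iteration, β⁰ = 0.56:
  β = 0.560: g = 0.2143, g' = -0.685 → β = 0.873
  β = 0.873: g = 0.0099, g' = -0.675 → β = 0.887
Converged at β = 0.887.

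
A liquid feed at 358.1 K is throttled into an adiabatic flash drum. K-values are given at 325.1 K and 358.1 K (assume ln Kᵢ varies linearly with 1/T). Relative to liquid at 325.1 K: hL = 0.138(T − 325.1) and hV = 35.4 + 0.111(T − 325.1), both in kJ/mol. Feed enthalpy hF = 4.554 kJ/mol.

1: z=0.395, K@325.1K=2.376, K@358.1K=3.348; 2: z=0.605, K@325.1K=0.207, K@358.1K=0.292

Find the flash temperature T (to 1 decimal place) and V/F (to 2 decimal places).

Adiabatic flash: solve Rachford–Rice at each trial T, then check hF = ψ·hV(T) + (1−ψ)·hL(T).
  T = 325.1 K: K = (2.376, 0.207), RR gives ψ = 0.058, H_out = 2.068 kJ/mol
  T = 358.1 K: K = (3.348, 0.292), RR gives ψ = 0.300, H_out = 14.915 kJ/mol
  T = 341.6 K: K = (2.844, 0.248), RR gives ψ = 0.197, H_out = 9.166 kJ/mol
  T = 333.4 K: K = (2.607, 0.227), RR gives ψ = 0.135, H_out = 5.878 kJ/mol
  T = 329.2 K: K = (2.489, 0.217), RR gives ψ = 0.098, H_out = 4.024 kJ/mol
  T = 331.3 K: K = (2.547, 0.222), RR gives ψ = 0.117, H_out = 4.968 kJ/mol
Linear interpolation between T = 329.2 (H_out = 4.024) and T = 331.3 (H_out = 4.968) on hF = 4.554 gives T ≈ 330.4 K, at which ψ = 0.11.

T = 330.4 K, V/F = 0.11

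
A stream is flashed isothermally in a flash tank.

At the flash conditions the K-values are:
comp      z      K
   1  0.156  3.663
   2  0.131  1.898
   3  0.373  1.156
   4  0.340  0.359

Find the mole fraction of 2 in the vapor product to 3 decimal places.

Rachford–Rice: g(β) = Σ zᵢ(Kᵢ−1)/(1+β(Kᵢ−1)) = 0.
Feasibility: ΣzᵢKᵢ = 1.373, Σzᵢ/Kᵢ = 1.381 — both > 1, two phases present.
Newton–Raphson from β = 0.36:
  β = 0.360: g = 0.0728, g' = -0.593 → β = 0.483
  β = 0.483: g = 0.0023, g' = -0.564 → β = 0.487
Converged at β = 0.487.
Compositions from xᵢ = zᵢ/(1+β(Kᵢ−1)), yᵢ = Kᵢxᵢ:
  1: x = 0.068, y = 0.249
  2: x = 0.091, y = 0.173
  3: x = 0.347, y = 0.401
  4: x = 0.494, y = 0.177

y_2 = 0.173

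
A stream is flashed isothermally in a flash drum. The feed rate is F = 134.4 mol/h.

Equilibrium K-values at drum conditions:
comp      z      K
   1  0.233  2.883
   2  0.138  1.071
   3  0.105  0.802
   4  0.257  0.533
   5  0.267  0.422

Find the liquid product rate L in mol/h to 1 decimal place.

L = 107.6 mol/h

Material balance + equilibrium reduce to Σ zᵢ(Kᵢ−1)/(1+ψ(Kᵢ−1)) = 0.
Feasibility: ΣzᵢKᵢ = 1.153, Σzᵢ/Kᵢ = 1.455 — both > 1, two phases present.
Newton–Raphson from ψ = 0.5:
  ψ = 0.500: g = -0.1613, g' = -0.497 → ψ = 0.175
  ψ = 0.175: g = 0.0155, g' = -0.649 → ψ = 0.199
  ψ = 0.199: g = 0.0003, g' = -0.624 → ψ = 0.200
Converged at ψ = 0.200.
Then V = ψ·F = 0.1997·134.4 = 26.8 mol/h and L = F − V = 107.6 mol/h.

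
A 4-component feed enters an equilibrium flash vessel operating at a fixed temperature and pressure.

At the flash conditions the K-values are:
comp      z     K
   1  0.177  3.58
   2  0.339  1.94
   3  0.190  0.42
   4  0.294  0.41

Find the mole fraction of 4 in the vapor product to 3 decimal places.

y_4 = 0.174

Newton iteration, β⁰ = 0.48:
  β = 0.480: g = 0.0289, g' = -0.699 → β = 0.521
Converged at β = 0.521.
Compositions from xᵢ = zᵢ/(1+β(Kᵢ−1)), yᵢ = Kᵢxᵢ:
  1: x = 0.075, y = 0.270
  2: x = 0.227, y = 0.441
  3: x = 0.272, y = 0.114
  4: x = 0.425, y = 0.174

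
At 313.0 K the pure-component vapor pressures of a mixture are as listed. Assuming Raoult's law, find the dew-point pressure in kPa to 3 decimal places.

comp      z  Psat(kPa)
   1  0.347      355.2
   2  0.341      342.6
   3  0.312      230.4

At the dew point ψ → 1, so Σzᵢ/Kᵢ = 1 with Kᵢ = Pᵢˢᵃᵗ/P ⇒ 1/P = Σzᵢ/Pᵢˢᵃᵗ.
1/P = 0.347/355.2 + 0.341/342.6 + 0.312/230.4 = 0.003326 ⇒ P = 300.624 kPa

Pdew = 300.624 kPa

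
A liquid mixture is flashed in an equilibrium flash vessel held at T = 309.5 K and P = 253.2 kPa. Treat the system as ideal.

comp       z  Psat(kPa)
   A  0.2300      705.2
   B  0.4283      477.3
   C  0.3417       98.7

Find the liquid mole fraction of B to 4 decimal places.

Raoult's law: Kᵢ = Pᵢˢᵃᵗ/P = Pᵢˢᵃᵗ/253.2.
  K_A = 705.2/253.2 = 2.785150, K_B = 477.3/253.2 = 1.885071, K_C = 98.7/253.2 = 0.389810
Rachford–Rice: g(β) = Σ zᵢ(Kᵢ−1)/(1+β(Kᵢ−1)) = 0.
Check two-phase: ΣzᵢKᵢ = 1.5812 > 1 and Σzᵢ/Kᵢ = 1.1864 > 1, so g(0) = 0.5812 > 0 and g(1) = -0.1864 < 0.
Newton–Raphson from β = 0.5:
  β = 0.5000: g = 0.17969, g' = -0.6293 → β = 0.7855
  β = 0.7855: g = -0.00591, g' = -0.7130 → β = 0.7772
Converged at β = 0.7772.
Compositions from xᵢ = zᵢ/(1+β(Kᵢ−1)), yᵢ = Kᵢxᵢ:
  A: x = 0.0963, y = 0.2683
  B: x = 0.2538, y = 0.4783
  C: x = 0.6499, y = 0.2533

x_B = 0.2538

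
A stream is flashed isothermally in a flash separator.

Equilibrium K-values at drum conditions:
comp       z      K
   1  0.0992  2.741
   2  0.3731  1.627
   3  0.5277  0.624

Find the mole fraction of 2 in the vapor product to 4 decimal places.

y_2 = 0.4424

Iterate (Newton) starting at ψ = 0.48:
  ψ = 0.4800: g = 0.03179, g' = -0.2870 → ψ = 0.5908
  ψ = 0.5908: g = 0.00077, g' = -0.2745 → ψ = 0.5936
Converged at ψ = 0.5936.
Compositions from xᵢ = zᵢ/(1+ψ(Kᵢ−1)), yᵢ = Kᵢxᵢ:
  1: x = 0.0488, y = 0.1337
  2: x = 0.2719, y = 0.4424
  3: x = 0.6793, y = 0.4239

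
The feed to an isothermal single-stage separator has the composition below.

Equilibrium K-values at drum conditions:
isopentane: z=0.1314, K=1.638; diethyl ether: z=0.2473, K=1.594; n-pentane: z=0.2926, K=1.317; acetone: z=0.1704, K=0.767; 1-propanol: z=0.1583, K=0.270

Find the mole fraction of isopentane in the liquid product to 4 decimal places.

x_isopentane = 0.0956

Let β = V/F and solve Σ zᵢ(Kᵢ−1)/(1+β(Kᵢ−1)) = 0.
g(0) = ΣzᵢKᵢ − 1 = 0.1682 and g(1) = 1 − Σzᵢ/Kᵢ = -0.2660, so a root lies in (0, 1).
Iterate (Newton) starting at β = 0.57:
  β = 0.5700: g = 0.00608, g' = -0.3583 → β = 0.5870
  β = 0.5870: g = -0.00008, g' = -0.3679 → β = 0.5868
Converged at β = 0.5868.
Compositions from xᵢ = zᵢ/(1+β(Kᵢ−1)), yᵢ = Kᵢxᵢ:
  isopentane: x = 0.0956, y = 0.1566
  diethyl ether: x = 0.1834, y = 0.2923
  n-pentane: x = 0.2467, y = 0.3249
  acetone: x = 0.1974, y = 0.1514
  1-propanol: x = 0.2769, y = 0.0748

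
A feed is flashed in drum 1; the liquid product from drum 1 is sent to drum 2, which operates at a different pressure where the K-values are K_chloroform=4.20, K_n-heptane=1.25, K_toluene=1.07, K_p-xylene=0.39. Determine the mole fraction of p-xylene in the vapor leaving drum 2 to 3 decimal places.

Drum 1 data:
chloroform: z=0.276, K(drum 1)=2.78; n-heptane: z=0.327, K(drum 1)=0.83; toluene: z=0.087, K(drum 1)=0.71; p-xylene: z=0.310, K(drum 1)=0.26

Drum 1:
Rachford–Rice: g(ψ₁) = Σ zᵢ(Kᵢ−1)/(1+ψ₁(Kᵢ−1)) = 0.
Check two-phase: ΣzᵢKᵢ = 1.181 > 1 and Σzᵢ/Kᵢ = 1.808 > 1, so g(0) = 0.181 > 0 and g(1) = -0.808 < 0.
Iterate (Newton) starting at ψ₁ = 0.5:
  ψ₁ = 0.500: g = -0.1945, g' = -0.694 → ψ₁ = 0.220
  ψ₁ = 0.220: g = -0.0055, g' = -0.713 → ψ₁ = 0.212
Converged at ψ₁ = 0.212.
Drum-1 compositions:
  chloroform: x = 0.200, y = 0.557
  n-heptane: x = 0.339, y = 0.282
  toluene: x = 0.093, y = 0.066
  p-xylene: x = 0.368, y = 0.096
Drum-2 feed = drum-1 liquid: z₂ = (0.2004, 0.3392, 0.0927, 0.3677).
Drum 2:
Rachford–Rice: g(ψ₂) = Σ zᵢ(Kᵢ−1)/(1+ψ₂(Kᵢ−1)) = 0.
Feasibility: ΣzᵢKᵢ = 1.508, Σzᵢ/Kᵢ = 1.349 — both > 1, two phases present.
Newton iteration, ψ₂⁰ = 0.38:
  ψ₂ = 0.380: g = 0.0811, g' = -0.668 → ψ₂ = 0.501
  ψ₂ = 0.501: g = 0.0046, g' = -0.604 → ψ₂ = 0.509
Converged at ψ₂ = 0.509.
  chloroform: x = 0.076, y = 0.320
  n-heptane: x = 0.301, y = 0.376
  toluene: x = 0.090, y = 0.096
  p-xylene: x = 0.533, y = 0.208

y_p-xylene (drum 2) = 0.208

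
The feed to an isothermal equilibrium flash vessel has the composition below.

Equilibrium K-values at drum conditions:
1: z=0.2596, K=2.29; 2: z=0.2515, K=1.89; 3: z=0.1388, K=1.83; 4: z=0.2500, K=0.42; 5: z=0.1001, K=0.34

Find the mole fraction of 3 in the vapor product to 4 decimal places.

Iterate (Newton) starting at V/F = 0.57:
  V/F = 0.5700: g = 0.09717, g' = -0.5749 → V/F = 0.7390
  V/F = 0.7390: g = -0.00487, g' = -0.6462 → V/F = 0.7315
  V/F = 0.7315: g = -0.00002, g' = -0.6412 → V/F = 0.7314
Converged at V/F = 0.7314.
Compositions from xᵢ = zᵢ/(1+V/F(Kᵢ−1)), yᵢ = Kᵢxᵢ:
  1: x = 0.1336, y = 0.3059
  2: x = 0.1523, y = 0.2879
  3: x = 0.0864, y = 0.1581
  4: x = 0.4342, y = 0.1824
  5: x = 0.1935, y = 0.0658

y_3 = 0.1581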